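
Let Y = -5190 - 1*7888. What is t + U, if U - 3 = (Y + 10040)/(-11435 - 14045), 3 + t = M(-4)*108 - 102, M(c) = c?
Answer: -138809/260 ≈ -533.88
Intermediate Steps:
Y = -13078 (Y = -5190 - 7888 = -13078)
t = -537 (t = -3 + (-4*108 - 102) = -3 + (-432 - 102) = -3 - 534 = -537)
U = 811/260 (U = 3 + (-13078 + 10040)/(-11435 - 14045) = 3 - 3038/(-25480) = 3 - 3038*(-1/25480) = 3 + 31/260 = 811/260 ≈ 3.1192)
t + U = -537 + 811/260 = -138809/260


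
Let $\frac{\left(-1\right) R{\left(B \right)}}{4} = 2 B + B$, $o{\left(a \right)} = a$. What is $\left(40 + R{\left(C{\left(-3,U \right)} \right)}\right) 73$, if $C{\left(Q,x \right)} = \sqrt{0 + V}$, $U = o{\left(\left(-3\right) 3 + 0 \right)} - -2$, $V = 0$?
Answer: $2920$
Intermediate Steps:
$U = -7$ ($U = \left(\left(-3\right) 3 + 0\right) - -2 = \left(-9 + 0\right) + 2 = -9 + 2 = -7$)
$C{\left(Q,x \right)} = 0$ ($C{\left(Q,x \right)} = \sqrt{0 + 0} = \sqrt{0} = 0$)
$R{\left(B \right)} = - 12 B$ ($R{\left(B \right)} = - 4 \left(2 B + B\right) = - 4 \cdot 3 B = - 12 B$)
$\left(40 + R{\left(C{\left(-3,U \right)} \right)}\right) 73 = \left(40 - 0\right) 73 = \left(40 + 0\right) 73 = 40 \cdot 73 = 2920$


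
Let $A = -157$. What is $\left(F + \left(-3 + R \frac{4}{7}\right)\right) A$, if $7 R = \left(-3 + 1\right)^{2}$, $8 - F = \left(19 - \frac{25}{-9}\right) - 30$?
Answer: $- \frac{938075}{441} \approx -2127.2$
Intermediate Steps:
$F = \frac{146}{9}$ ($F = 8 - \left(\left(19 - \frac{25}{-9}\right) - 30\right) = 8 - \left(\left(19 - - \frac{25}{9}\right) - 30\right) = 8 - \left(\left(19 + \frac{25}{9}\right) - 30\right) = 8 - \left(\frac{196}{9} - 30\right) = 8 - - \frac{74}{9} = 8 + \frac{74}{9} = \frac{146}{9} \approx 16.222$)
$R = \frac{4}{7}$ ($R = \frac{\left(-3 + 1\right)^{2}}{7} = \frac{\left(-2\right)^{2}}{7} = \frac{1}{7} \cdot 4 = \frac{4}{7} \approx 0.57143$)
$\left(F + \left(-3 + R \frac{4}{7}\right)\right) A = \left(\frac{146}{9} - \left(3 - \frac{4 \cdot \frac{4}{7}}{7}\right)\right) \left(-157\right) = \left(\frac{146}{9} - \left(3 - \frac{4 \cdot 4 \cdot \frac{1}{7}}{7}\right)\right) \left(-157\right) = \left(\frac{146}{9} + \left(-3 + \frac{4}{7} \cdot \frac{4}{7}\right)\right) \left(-157\right) = \left(\frac{146}{9} + \left(-3 + \frac{16}{49}\right)\right) \left(-157\right) = \left(\frac{146}{9} - \frac{131}{49}\right) \left(-157\right) = \frac{5975}{441} \left(-157\right) = - \frac{938075}{441}$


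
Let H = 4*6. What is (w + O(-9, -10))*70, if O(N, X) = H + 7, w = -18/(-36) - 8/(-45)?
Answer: 19957/9 ≈ 2217.4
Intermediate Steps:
H = 24
w = 61/90 (w = -18*(-1/36) - 8*(-1/45) = ½ + 8/45 = 61/90 ≈ 0.67778)
O(N, X) = 31 (O(N, X) = 24 + 7 = 31)
(w + O(-9, -10))*70 = (61/90 + 31)*70 = (2851/90)*70 = 19957/9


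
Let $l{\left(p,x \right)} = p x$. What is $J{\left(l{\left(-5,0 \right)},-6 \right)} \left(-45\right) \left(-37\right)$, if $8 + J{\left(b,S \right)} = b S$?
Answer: $-13320$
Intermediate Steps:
$J{\left(b,S \right)} = -8 + S b$ ($J{\left(b,S \right)} = -8 + b S = -8 + S b$)
$J{\left(l{\left(-5,0 \right)},-6 \right)} \left(-45\right) \left(-37\right) = \left(-8 - 6 \left(\left(-5\right) 0\right)\right) \left(-45\right) \left(-37\right) = \left(-8 - 0\right) \left(-45\right) \left(-37\right) = \left(-8 + 0\right) \left(-45\right) \left(-37\right) = \left(-8\right) \left(-45\right) \left(-37\right) = 360 \left(-37\right) = -13320$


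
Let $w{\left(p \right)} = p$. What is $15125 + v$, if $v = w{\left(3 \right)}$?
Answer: $15128$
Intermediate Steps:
$v = 3$
$15125 + v = 15125 + 3 = 15128$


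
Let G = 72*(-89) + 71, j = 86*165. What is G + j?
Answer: 7853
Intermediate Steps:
j = 14190
G = -6337 (G = -6408 + 71 = -6337)
G + j = -6337 + 14190 = 7853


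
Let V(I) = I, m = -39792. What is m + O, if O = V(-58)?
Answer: -39850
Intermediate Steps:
O = -58
m + O = -39792 - 58 = -39850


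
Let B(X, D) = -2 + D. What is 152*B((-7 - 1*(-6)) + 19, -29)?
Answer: -4712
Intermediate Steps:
152*B((-7 - 1*(-6)) + 19, -29) = 152*(-2 - 29) = 152*(-31) = -4712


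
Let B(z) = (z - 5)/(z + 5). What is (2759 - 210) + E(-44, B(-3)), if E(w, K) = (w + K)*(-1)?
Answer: 2597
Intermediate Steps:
B(z) = (-5 + z)/(5 + z)
E(w, K) = -K - w (E(w, K) = (K + w)*(-1) = -K - w)
(2759 - 210) + E(-44, B(-3)) = (2759 - 210) + (-(-5 - 3)/(5 - 3) - 1*(-44)) = 2549 + (-(-8)/2 + 44) = 2549 + (-1*(-4) + 44) = 2549 + (4 + 44) = 2549 + 48 = 2597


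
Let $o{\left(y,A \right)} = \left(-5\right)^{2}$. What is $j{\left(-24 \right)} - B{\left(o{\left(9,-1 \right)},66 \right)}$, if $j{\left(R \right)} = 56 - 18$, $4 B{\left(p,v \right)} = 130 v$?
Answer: $-2107$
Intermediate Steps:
$o{\left(y,A \right)} = 25$
$B{\left(p,v \right)} = \frac{65 v}{2}$ ($B{\left(p,v \right)} = \frac{130 v}{4} = \frac{65 v}{2}$)
$j{\left(R \right)} = 38$
$j{\left(-24 \right)} - B{\left(o{\left(9,-1 \right)},66 \right)} = 38 - \frac{65}{2} \cdot 66 = 38 - 2145 = -2107$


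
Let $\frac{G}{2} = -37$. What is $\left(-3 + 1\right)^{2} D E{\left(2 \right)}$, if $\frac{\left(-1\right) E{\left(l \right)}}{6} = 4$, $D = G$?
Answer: $7104$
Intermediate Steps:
$G = -74$ ($G = 2 \left(-37\right) = -74$)
$D = -74$
$E{\left(l \right)} = -24$ ($E{\left(l \right)} = \left(-6\right) 4 = -24$)
$\left(-3 + 1\right)^{2} D E{\left(2 \right)} = \left(-3 + 1\right)^{2} \left(-74\right) \left(-24\right) = \left(-2\right)^{2} \left(-74\right) \left(-24\right) = 4 \left(-74\right) \left(-24\right) = \left(-296\right) \left(-24\right) = 7104$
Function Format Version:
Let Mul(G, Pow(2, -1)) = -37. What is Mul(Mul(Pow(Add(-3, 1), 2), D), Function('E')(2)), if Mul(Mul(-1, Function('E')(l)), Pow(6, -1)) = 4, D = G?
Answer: 7104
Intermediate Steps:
G = -74 (G = Mul(2, -37) = -74)
D = -74
Function('E')(l) = -24 (Function('E')(l) = Mul(-6, 4) = -24)
Mul(Mul(Pow(Add(-3, 1), 2), D), Function('E')(2)) = Mul(Mul(Pow(Add(-3, 1), 2), -74), -24) = Mul(Mul(Pow(-2, 2), -74), -24) = Mul(Mul(4, -74), -24) = Mul(-296, -24) = 7104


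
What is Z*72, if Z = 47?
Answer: 3384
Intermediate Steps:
Z*72 = 47*72 = 3384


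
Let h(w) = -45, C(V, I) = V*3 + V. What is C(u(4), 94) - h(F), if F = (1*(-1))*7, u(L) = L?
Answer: 61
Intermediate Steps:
C(V, I) = 4*V (C(V, I) = 3*V + V = 4*V)
F = -7 (F = -1*7 = -7)
C(u(4), 94) - h(F) = 4*4 - 1*(-45) = 16 + 45 = 61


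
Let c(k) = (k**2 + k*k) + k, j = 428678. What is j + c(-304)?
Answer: 613206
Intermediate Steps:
c(k) = k + 2*k**2 (c(k) = (k**2 + k**2) + k = 2*k**2 + k = k + 2*k**2)
j + c(-304) = 428678 - 304*(1 + 2*(-304)) = 428678 - 304*(1 - 608) = 428678 - 304*(-607) = 428678 + 184528 = 613206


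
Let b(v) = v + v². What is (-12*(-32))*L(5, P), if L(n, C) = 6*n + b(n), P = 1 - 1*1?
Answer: 23040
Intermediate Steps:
P = 0 (P = 1 - 1 = 0)
L(n, C) = 6*n + n*(1 + n)
(-12*(-32))*L(5, P) = (-12*(-32))*(5*(7 + 5)) = 384*(5*12) = 384*60 = 23040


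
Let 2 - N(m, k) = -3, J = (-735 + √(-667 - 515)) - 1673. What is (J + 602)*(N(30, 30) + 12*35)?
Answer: -767550 + 425*I*√1182 ≈ -7.6755e+5 + 14612.0*I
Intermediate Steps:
J = -2408 + I*√1182 (J = (-735 + √(-1182)) - 1673 = (-735 + I*√1182) - 1673 = -2408 + I*√1182 ≈ -2408.0 + 34.38*I)
N(m, k) = 5 (N(m, k) = 2 - 1*(-3) = 2 + 3 = 5)
(J + 602)*(N(30, 30) + 12*35) = ((-2408 + I*√1182) + 602)*(5 + 12*35) = (-1806 + I*√1182)*(5 + 420) = (-1806 + I*√1182)*425 = -767550 + 425*I*√1182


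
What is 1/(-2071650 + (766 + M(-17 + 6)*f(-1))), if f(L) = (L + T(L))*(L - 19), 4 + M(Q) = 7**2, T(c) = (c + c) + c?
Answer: -1/2067284 ≈ -4.8373e-7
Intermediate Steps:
T(c) = 3*c (T(c) = 2*c + c = 3*c)
M(Q) = 45 (M(Q) = -4 + 7**2 = -4 + 49 = 45)
f(L) = 4*L*(-19 + L) (f(L) = (L + 3*L)*(L - 19) = (4*L)*(-19 + L) = 4*L*(-19 + L))
1/(-2071650 + (766 + M(-17 + 6)*f(-1))) = 1/(-2071650 + (766 + 45*(4*(-1)*(-19 - 1)))) = 1/(-2071650 + (766 + 45*(4*(-1)*(-20)))) = 1/(-2071650 + (766 + 45*80)) = 1/(-2071650 + (766 + 3600)) = 1/(-2071650 + 4366) = 1/(-2067284) = -1/2067284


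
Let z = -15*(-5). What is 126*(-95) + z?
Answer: -11895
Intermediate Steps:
z = 75
126*(-95) + z = 126*(-95) + 75 = -11970 + 75 = -11895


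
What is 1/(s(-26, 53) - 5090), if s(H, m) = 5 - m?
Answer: -1/5138 ≈ -0.00019463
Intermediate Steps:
1/(s(-26, 53) - 5090) = 1/((5 - 1*53) - 5090) = 1/((5 - 53) - 5090) = 1/(-48 - 5090) = 1/(-5138) = -1/5138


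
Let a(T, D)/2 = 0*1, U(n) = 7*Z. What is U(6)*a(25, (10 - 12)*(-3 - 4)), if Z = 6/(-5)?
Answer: 0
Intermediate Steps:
Z = -6/5 (Z = 6*(-1/5) = -6/5 ≈ -1.2000)
U(n) = -42/5 (U(n) = 7*(-6/5) = -42/5)
a(T, D) = 0 (a(T, D) = 2*(0*1) = 2*0 = 0)
U(6)*a(25, (10 - 12)*(-3 - 4)) = -42/5*0 = 0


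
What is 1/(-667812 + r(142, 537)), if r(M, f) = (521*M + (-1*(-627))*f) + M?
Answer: -1/256989 ≈ -3.8912e-6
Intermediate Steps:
r(M, f) = 522*M + 627*f (r(M, f) = (521*M + 627*f) + M = 522*M + 627*f)
1/(-667812 + r(142, 537)) = 1/(-667812 + (522*142 + 627*537)) = 1/(-667812 + (74124 + 336699)) = 1/(-667812 + 410823) = 1/(-256989) = -1/256989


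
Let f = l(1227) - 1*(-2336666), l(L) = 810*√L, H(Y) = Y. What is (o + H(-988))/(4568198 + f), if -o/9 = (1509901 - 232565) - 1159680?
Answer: -1829602528672/11919085455949 + 214628130*√1227/11919085455949 ≈ -0.15287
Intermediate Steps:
o = -1058904 (o = -9*((1509901 - 232565) - 1159680) = -9*(1277336 - 1159680) = -9*117656 = -1058904)
f = 2336666 + 810*√1227 (f = 810*√1227 - 1*(-2336666) = 810*√1227 + 2336666 = 2336666 + 810*√1227 ≈ 2.3650e+6)
(o + H(-988))/(4568198 + f) = (-1058904 - 988)/(4568198 + (2336666 + 810*√1227)) = -1059892/(6904864 + 810*√1227)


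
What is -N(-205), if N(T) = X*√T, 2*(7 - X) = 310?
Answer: 148*I*√205 ≈ 2119.0*I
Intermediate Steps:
X = -148 (X = 7 - ½*310 = 7 - 155 = -148)
N(T) = -148*√T
-N(-205) = -(-148)*√(-205) = -(-148)*I*√205 = 148*I*√205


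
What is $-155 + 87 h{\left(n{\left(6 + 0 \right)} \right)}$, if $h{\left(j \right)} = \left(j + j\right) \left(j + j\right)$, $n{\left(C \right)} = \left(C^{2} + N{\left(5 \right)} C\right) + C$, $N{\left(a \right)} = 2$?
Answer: $1014613$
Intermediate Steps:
$n{\left(C \right)} = C^{2} + 3 C$ ($n{\left(C \right)} = \left(C^{2} + 2 C\right) + C = C^{2} + 3 C$)
$h{\left(j \right)} = 4 j^{2}$ ($h{\left(j \right)} = 2 j 2 j = 4 j^{2}$)
$-155 + 87 h{\left(n{\left(6 + 0 \right)} \right)} = -155 + 87 \cdot 4 \left(\left(6 + 0\right) \left(3 + \left(6 + 0\right)\right)\right)^{2} = -155 + 87 \cdot 4 \left(6 \left(3 + 6\right)\right)^{2} = -155 + 87 \cdot 4 \left(6 \cdot 9\right)^{2} = -155 + 87 \cdot 4 \cdot 54^{2} = -155 + 87 \cdot 4 \cdot 2916 = -155 + 87 \cdot 11664 = -155 + 1014768 = 1014613$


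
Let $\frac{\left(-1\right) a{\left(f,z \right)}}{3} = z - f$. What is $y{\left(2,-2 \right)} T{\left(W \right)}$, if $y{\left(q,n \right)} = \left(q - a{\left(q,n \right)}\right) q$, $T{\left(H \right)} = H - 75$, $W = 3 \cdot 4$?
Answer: $1260$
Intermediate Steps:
$W = 12$
$a{\left(f,z \right)} = - 3 z + 3 f$ ($a{\left(f,z \right)} = - 3 \left(z - f\right) = - 3 z + 3 f$)
$T{\left(H \right)} = -75 + H$
$y{\left(q,n \right)} = q \left(- 2 q + 3 n\right)$ ($y{\left(q,n \right)} = \left(q - \left(- 3 n + 3 q\right)\right) q = \left(q + \left(- 3 q + 3 n\right)\right) q = \left(- 2 q + 3 n\right) q = q \left(- 2 q + 3 n\right)$)
$y{\left(2,-2 \right)} T{\left(W \right)} = 2 \left(\left(-2\right) 2 + 3 \left(-2\right)\right) \left(-75 + 12\right) = 2 \left(-4 - 6\right) \left(-63\right) = 2 \left(-10\right) \left(-63\right) = \left(-20\right) \left(-63\right) = 1260$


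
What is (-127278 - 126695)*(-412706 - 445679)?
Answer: 218006613605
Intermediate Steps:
(-127278 - 126695)*(-412706 - 445679) = -253973*(-858385) = 218006613605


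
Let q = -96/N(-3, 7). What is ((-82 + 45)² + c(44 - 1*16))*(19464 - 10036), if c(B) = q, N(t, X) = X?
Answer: 89443436/7 ≈ 1.2778e+7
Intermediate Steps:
q = -96/7 ≈ -13.714
c(B) = -96/7
((-82 + 45)² + c(44 - 1*16))*(19464 - 10036) = ((-82 + 45)² - 96/7)*(19464 - 10036) = ((-37)² - 96/7)*9428 = (1369 - 96/7)*9428 = (9487/7)*9428 = 89443436/7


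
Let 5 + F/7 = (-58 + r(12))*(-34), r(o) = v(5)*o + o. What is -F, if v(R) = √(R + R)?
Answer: -10913 + 2856*√10 ≈ -1881.5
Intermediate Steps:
v(R) = √2*√R (v(R) = √(2*R) = √2*√R)
r(o) = o + o*√10 (r(o) = (√2*√5)*o + o = √10*o + o = o*√10 + o = o + o*√10)
F = 10913 - 2856*√10 (F = -35 + 7*((-58 + 12*(1 + √10))*(-34)) = -35 + 7*((-58 + (12 + 12*√10))*(-34)) = -35 + 7*((-46 + 12*√10)*(-34)) = -35 + 7*(1564 - 408*√10) = -35 + (10948 - 2856*√10) = 10913 - 2856*√10 ≈ 1881.5)
-F = -(10913 - 2856*√10) = -10913 + 2856*√10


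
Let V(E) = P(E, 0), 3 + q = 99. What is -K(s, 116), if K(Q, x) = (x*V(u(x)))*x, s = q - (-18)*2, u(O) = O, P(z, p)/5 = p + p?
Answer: 0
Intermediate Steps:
q = 96 (q = -3 + 99 = 96)
P(z, p) = 10*p (P(z, p) = 5*(p + p) = 5*(2*p) = 10*p)
V(E) = 0 (V(E) = 10*0 = 0)
s = 132 (s = 96 - (-18)*2 = 96 - 1*(-36) = 96 + 36 = 132)
K(Q, x) = 0 (K(Q, x) = (x*0)*x = 0*x = 0)
-K(s, 116) = -1*0 = 0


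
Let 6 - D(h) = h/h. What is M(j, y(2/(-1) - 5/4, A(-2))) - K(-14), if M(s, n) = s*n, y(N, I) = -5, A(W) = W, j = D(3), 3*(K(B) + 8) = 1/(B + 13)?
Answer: -50/3 ≈ -16.667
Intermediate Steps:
D(h) = 5 (D(h) = 6 - h/h = 6 - 1*1 = 6 - 1 = 5)
K(B) = -8 + 1/(3*(13 + B)) (K(B) = -8 + 1/(3*(B + 13)) = -8 + 1/(3*(13 + B)))
j = 5
M(s, n) = n*s
M(j, y(2/(-1) - 5/4, A(-2))) - K(-14) = -5*5 - (-311 - 24*(-14))/(3*(13 - 14)) = -25 - (-311 + 336)/(3*(-1)) = -25 - (-1)*25/3 = -25 - 1*(-25/3) = -25 + 25/3 = -50/3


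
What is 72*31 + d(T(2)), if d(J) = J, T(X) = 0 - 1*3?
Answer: 2229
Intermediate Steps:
T(X) = -3 (T(X) = 0 - 3 = -3)
72*31 + d(T(2)) = 72*31 - 3 = 2232 - 3 = 2229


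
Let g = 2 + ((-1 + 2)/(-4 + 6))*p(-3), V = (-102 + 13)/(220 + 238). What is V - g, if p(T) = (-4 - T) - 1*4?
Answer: 70/229 ≈ 0.30568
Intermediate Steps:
p(T) = -8 - T (p(T) = (-4 - T) - 4 = -8 - T)
V = -89/458 ≈ -0.19432
g = -1/2 (g = 2 + ((-1 + 2)/(-4 + 6))*(-8 - 1*(-3)) = 2 + (1/2)*(-8 + 3) = 2 + (1*(1/2))*(-5) = 2 + (1/2)*(-5) = 2 - 5/2 = -1/2 ≈ -0.50000)
V - g = -89/458 - 1*(-1/2) = -89/458 + 1/2 = 70/229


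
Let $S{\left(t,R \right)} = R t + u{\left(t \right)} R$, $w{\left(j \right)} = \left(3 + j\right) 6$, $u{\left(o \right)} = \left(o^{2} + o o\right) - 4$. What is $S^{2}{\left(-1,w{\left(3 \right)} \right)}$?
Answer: $11664$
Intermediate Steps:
$u{\left(o \right)} = -4 + 2 o^{2}$ ($u{\left(o \right)} = \left(o^{2} + o^{2}\right) - 4 = 2 o^{2} - 4 = -4 + 2 o^{2}$)
$w{\left(j \right)} = 18 + 6 j$
$S{\left(t,R \right)} = R t + R \left(-4 + 2 t^{2}\right)$ ($S{\left(t,R \right)} = R t + \left(-4 + 2 t^{2}\right) R = R t + R \left(-4 + 2 t^{2}\right)$)
$S^{2}{\left(-1,w{\left(3 \right)} \right)} = \left(\left(18 + 6 \cdot 3\right) \left(-4 - 1 + 2 \left(-1\right)^{2}\right)\right)^{2} = \left(\left(18 + 18\right) \left(-4 - 1 + 2 \cdot 1\right)\right)^{2} = \left(36 \left(-4 - 1 + 2\right)\right)^{2} = \left(36 \left(-3\right)\right)^{2} = \left(-108\right)^{2} = 11664$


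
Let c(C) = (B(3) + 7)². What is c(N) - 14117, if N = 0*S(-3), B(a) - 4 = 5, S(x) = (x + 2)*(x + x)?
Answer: -13861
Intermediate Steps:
S(x) = 2*x*(2 + x) (S(x) = (2 + x)*(2*x) = 2*x*(2 + x))
B(a) = 9 (B(a) = 4 + 5 = 9)
N = 0 (N = 0*(2*(-3)*(2 - 3)) = 0*(2*(-3)*(-1)) = 0*6 = 0)
c(C) = 256 (c(C) = (9 + 7)² = 16² = 256)
c(N) - 14117 = 256 - 14117 = -13861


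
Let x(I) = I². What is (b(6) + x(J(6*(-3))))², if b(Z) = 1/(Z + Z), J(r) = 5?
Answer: 90601/144 ≈ 629.17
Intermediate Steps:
b(Z) = 1/(2*Z)
(b(6) + x(J(6*(-3))))² = ((½)/6 + 5²)² = ((½)*(⅙) + 25)² = (1/12 + 25)² = (301/12)² = 90601/144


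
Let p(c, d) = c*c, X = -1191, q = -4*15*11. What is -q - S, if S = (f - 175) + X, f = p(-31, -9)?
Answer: 1065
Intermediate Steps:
q = -660 (q = -60*11 = -660)
p(c, d) = c**2
f = 961 (f = (-31)**2 = 961)
S = -405 (S = (961 - 175) - 1191 = 786 - 1191 = -405)
-q - S = -1*(-660) - 1*(-405) = 660 + 405 = 1065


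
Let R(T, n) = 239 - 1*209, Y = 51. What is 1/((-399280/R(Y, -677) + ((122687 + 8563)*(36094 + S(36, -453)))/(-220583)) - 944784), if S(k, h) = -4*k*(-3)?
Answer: -661749/648399417740 ≈ -1.0206e-6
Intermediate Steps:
S(k, h) = 12*k
R(T, n) = 30 (R(T, n) = 239 - 209 = 30)
1/((-399280/R(Y, -677) + ((122687 + 8563)*(36094 + S(36, -453)))/(-220583)) - 944784) = 1/((-399280/30 + ((122687 + 8563)*(36094 + 12*36))/(-220583)) - 944784) = 1/((-399280*1/30 + (131250*(36094 + 432))*(-1/220583)) - 944784) = 1/((-39928/3 + (131250*36526)*(-1/220583)) - 944784) = 1/((-39928/3 + 4794037500*(-1/220583)) - 944784) = 1/((-39928/3 - 4794037500/220583) - 944784) = 1/(-23189550524/661749 - 944784) = 1/(-648399417740/661749) = -661749/648399417740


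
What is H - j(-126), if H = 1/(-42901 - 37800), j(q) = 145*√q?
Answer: -1/80701 - 435*I*√14 ≈ -1.2391e-5 - 1627.6*I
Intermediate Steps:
H = -1/80701 (H = 1/(-80701) = -1/80701 ≈ -1.2391e-5)
H - j(-126) = -1/80701 - 145*√(-126) = -1/80701 - 145*3*I*√14 = -1/80701 - 435*I*√14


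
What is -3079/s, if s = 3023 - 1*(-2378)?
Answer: -3079/5401 ≈ -0.57008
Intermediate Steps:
s = 5401 (s = 3023 + 2378 = 5401)
-3079/s = -3079/5401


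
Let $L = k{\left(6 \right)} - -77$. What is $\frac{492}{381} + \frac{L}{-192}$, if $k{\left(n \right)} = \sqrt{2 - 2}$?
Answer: $\frac{21709}{24384} \approx 0.8903$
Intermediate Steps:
$k{\left(n \right)} = 0$ ($k{\left(n \right)} = \sqrt{0} = 0$)
$L = 77$ ($L = 0 - -77 = 0 + 77 = 77$)
$\frac{492}{381} + \frac{L}{-192} = \frac{492}{381} + \frac{77}{-192} = 492 \cdot \frac{1}{381} + 77 \left(- \frac{1}{192}\right) = \frac{164}{127} - \frac{77}{192} = \frac{21709}{24384}$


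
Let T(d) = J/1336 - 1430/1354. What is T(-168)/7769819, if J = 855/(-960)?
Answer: -61173949/449765358756352 ≈ -1.3601e-7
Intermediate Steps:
J = -57/64 (J = 855*(-1/960) = -57/64 ≈ -0.89063)
T(d) = -61173949/57886208 (T(d) = -57/64/1336 - 1430/1354 = -57/64*1/1336 - 1430*1/1354 = -57/85504 - 715/677 = -61173949/57886208)
T(-168)/7769819 = -61173949/57886208/7769819 = -61173949/57886208*1/7769819 = -61173949/449765358756352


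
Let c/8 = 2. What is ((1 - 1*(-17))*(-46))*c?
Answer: -13248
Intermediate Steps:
c = 16 (c = 8*2 = 16)
((1 - 1*(-17))*(-46))*c = ((1 - 1*(-17))*(-46))*16 = ((1 + 17)*(-46))*16 = (18*(-46))*16 = -828*16 = -13248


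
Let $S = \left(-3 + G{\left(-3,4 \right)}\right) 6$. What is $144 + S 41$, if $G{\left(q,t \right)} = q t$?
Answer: $-3546$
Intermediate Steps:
$S = -90$ ($S = \left(-3 - 12\right) 6 = \left(-15\right) 6 = -90$)
$144 + S 41 = 144 - 3690 = -3546$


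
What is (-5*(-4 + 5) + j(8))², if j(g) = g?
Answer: 9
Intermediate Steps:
(-5*(-4 + 5) + j(8))² = (-5*(-4 + 5) + 8)² = (-5*1 + 8)² = (-5 + 8)² = 3² = 9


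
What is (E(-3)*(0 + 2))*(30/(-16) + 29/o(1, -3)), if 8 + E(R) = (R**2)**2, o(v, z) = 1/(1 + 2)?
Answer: 49713/4 ≈ 12428.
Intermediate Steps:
o(v, z) = 1/3
E(R) = -8 + R**4 (E(R) = -8 + (R**2)**2 = -8 + R**4)
(E(-3)*(0 + 2))*(30/(-16) + 29/o(1, -3)) = ((-8 + (-3)**4)*(0 + 2))*(30/(-16) + 29/(1/3)) = ((-8 + 81)*2)*(30*(-1/16) + 29*3) = (73*2)*(-15/8 + 87) = 146*(681/8) = 49713/4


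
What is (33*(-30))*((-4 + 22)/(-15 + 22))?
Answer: -17820/7 ≈ -2545.7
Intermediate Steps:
(33*(-30))*((-4 + 22)/(-15 + 22)) = -17820/7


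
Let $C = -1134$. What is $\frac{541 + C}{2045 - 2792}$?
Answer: $\frac{593}{747} \approx 0.79384$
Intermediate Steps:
$\frac{541 + C}{2045 - 2792} = \frac{541 - 1134}{2045 - 2792} = - \frac{593}{-747} = \left(-593\right) \left(- \frac{1}{747}\right) = \frac{593}{747}$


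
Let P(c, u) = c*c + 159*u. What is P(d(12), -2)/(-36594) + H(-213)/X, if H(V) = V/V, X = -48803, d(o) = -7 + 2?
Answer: 14262685/1785896982 ≈ 0.0079863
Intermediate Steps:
d(o) = -5
P(c, u) = c**2 + 159*u
H(V) = 1
P(d(12), -2)/(-36594) + H(-213)/X = ((-5)**2 + 159*(-2))/(-36594) + 1/(-48803) = (25 - 318)*(-1/36594) + 1*(-1/48803) = -293*(-1/36594) - 1/48803 = 293/36594 - 1/48803 = 14262685/1785896982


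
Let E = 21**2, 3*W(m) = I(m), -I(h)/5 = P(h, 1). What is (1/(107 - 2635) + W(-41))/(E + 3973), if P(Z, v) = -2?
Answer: 25277/33475776 ≈ 0.00075508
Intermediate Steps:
I(h) = 10 (I(h) = -5*(-2) = 10)
W(m) = 10/3 (W(m) = (1/3)*10 = 10/3)
E = 441
(1/(107 - 2635) + W(-41))/(E + 3973) = (1/(107 - 2635) + 10/3)/(441 + 3973) = (1/(-2528) + 10/3)/4414 = (-1/2528 + 10/3)*(1/4414) = (25277/7584)*(1/4414) = 25277/33475776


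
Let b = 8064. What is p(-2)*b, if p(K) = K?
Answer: -16128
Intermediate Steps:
p(-2)*b = -2*8064 = -16128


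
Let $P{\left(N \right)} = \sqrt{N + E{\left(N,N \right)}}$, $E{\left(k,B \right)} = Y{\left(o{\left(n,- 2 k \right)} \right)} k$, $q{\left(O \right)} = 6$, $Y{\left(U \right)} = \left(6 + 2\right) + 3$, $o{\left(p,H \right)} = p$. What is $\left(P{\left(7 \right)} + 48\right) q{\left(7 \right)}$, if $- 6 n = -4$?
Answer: $288 + 12 \sqrt{21} \approx 342.99$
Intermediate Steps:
$n = \frac{2}{3}$ ($n = \left(- \frac{1}{6}\right) \left(-4\right) = \frac{2}{3} \approx 0.66667$)
$Y{\left(U \right)} = 11$ ($Y{\left(U \right)} = 8 + 3 = 11$)
$E{\left(k,B \right)} = 11 k$
$P{\left(N \right)} = 2 \sqrt{3} \sqrt{N}$ ($P{\left(N \right)} = \sqrt{N + 11 N} = \sqrt{12 N} = 2 \sqrt{3} \sqrt{N}$)
$\left(P{\left(7 \right)} + 48\right) q{\left(7 \right)} = \left(2 \sqrt{3} \sqrt{7} + 48\right) 6 = \left(2 \sqrt{21} + 48\right) 6 = \left(48 + 2 \sqrt{21}\right) 6 = 288 + 12 \sqrt{21}$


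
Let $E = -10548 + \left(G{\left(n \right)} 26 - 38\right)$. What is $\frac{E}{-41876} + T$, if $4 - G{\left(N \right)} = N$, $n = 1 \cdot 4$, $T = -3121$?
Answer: $- \frac{65342205}{20938} \approx -3120.7$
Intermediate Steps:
$n = 4$
$G{\left(N \right)} = 4 - N$
$E = -10586$ ($E = -10548 - \left(38 - \left(4 - 4\right) 26\right) = -10548 + \left(0 \cdot 26 - 38\right) = -10548 + \left(0 - 38\right) = -10548 - 38 = -10586$)
$\frac{E}{-41876} + T = - \frac{10586}{-41876} - 3121 = \left(-10586\right) \left(- \frac{1}{41876}\right) - 3121 = \frac{5293}{20938} - 3121 = - \frac{65342205}{20938}$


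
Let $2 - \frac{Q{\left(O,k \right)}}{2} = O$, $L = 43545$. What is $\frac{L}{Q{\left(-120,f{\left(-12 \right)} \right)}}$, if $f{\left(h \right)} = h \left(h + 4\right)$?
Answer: $\frac{43545}{244} \approx 178.46$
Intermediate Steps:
$f{\left(h \right)} = h \left(4 + h\right)$
$Q{\left(O,k \right)} = 4 - 2 O$
$\frac{L}{Q{\left(-120,f{\left(-12 \right)} \right)}} = \frac{43545}{4 - -240} = \frac{43545}{4 + 240} = \frac{43545}{244}$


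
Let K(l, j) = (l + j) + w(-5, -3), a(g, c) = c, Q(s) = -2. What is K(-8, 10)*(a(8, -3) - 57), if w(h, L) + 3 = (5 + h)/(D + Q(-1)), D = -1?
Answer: 60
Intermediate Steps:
w(h, L) = -14/3 - h/3 (w(h, L) = -3 + (5 + h)/(-1 - 2) = -3 + (5 + h)/(-3) = -3 + (5 + h)*(-⅓) = -3 + (-5/3 - h/3) = -14/3 - h/3)
K(l, j) = -3 + j + l (K(l, j) = (l + j) + (-14/3 - ⅓*(-5)) = (j + l) + (-14/3 + 5/3) = (j + l) - 3 = -3 + j + l)
K(-8, 10)*(a(8, -3) - 57) = (-3 + 10 - 8)*(-3 - 57) = -1*(-60) = 60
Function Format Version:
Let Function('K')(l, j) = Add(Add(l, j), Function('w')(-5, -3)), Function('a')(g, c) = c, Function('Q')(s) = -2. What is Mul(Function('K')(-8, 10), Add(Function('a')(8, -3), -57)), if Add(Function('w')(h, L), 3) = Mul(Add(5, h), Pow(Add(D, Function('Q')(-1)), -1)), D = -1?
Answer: 60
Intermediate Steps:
Function('w')(h, L) = Add(Rational(-14, 3), Mul(Rational(-1, 3), h)) (Function('w')(h, L) = Add(-3, Mul(Add(5, h), Pow(Add(-1, -2), -1))) = Add(-3, Mul(Add(5, h), Pow(-3, -1))) = Add(-3, Mul(Add(5, h), Rational(-1, 3))) = Add(-3, Add(Rational(-5, 3), Mul(Rational(-1, 3), h))) = Add(Rational(-14, 3), Mul(Rational(-1, 3), h)))
Function('K')(l, j) = Add(-3, j, l) (Function('K')(l, j) = Add(Add(l, j), Add(Rational(-14, 3), Mul(Rational(-1, 3), -5))) = Add(Add(j, l), Add(Rational(-14, 3), Rational(5, 3))) = Add(Add(j, l), -3) = Add(-3, j, l))
Mul(Function('K')(-8, 10), Add(Function('a')(8, -3), -57)) = Mul(Add(-3, 10, -8), Add(-3, -57)) = Mul(-1, -60) = 60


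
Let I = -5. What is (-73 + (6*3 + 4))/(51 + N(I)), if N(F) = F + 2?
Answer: -17/16 ≈ -1.0625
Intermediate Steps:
N(F) = 2 + F
(-73 + (6*3 + 4))/(51 + N(I)) = (-73 + (6*3 + 4))/(51 + (2 - 5)) = (-73 + (18 + 4))/(51 - 3) = (-73 + 22)/48 = -51*1/48 = -17/16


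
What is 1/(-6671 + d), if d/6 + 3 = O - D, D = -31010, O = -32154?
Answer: -1/13553 ≈ -7.3784e-5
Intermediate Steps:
d = -6882 (d = -18 + 6*(-32154 - 1*(-31010)) = -18 + 6*(-32154 + 31010) = -18 + 6*(-1144) = -18 - 6864 = -6882)
1/(-6671 + d) = 1/(-6671 - 6882) = 1/(-13553) = -1/13553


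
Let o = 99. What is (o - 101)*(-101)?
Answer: 202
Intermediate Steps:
(o - 101)*(-101) = (99 - 101)*(-101) = -2*(-101) = 202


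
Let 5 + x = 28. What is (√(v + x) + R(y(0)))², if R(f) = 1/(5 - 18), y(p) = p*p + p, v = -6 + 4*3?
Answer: 4902/169 - 2*√29/13 ≈ 28.177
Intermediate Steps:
v = 6 (v = -6 + 12 = 6)
y(p) = p + p² (y(p) = p² + p = p + p²)
R(f) = -1/13 (R(f) = 1/(-13) = -1/13)
x = 23 (x = -5 + 28 = 23)
(√(v + x) + R(y(0)))² = (√(6 + 23) - 1/13)² = (√29 - 1/13)² = (-1/13 + √29)²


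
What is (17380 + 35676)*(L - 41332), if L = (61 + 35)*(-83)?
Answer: -2615660800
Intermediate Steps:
L = -7968 (L = 96*(-83) = -7968)
(17380 + 35676)*(L - 41332) = (17380 + 35676)*(-7968 - 41332) = 53056*(-49300) = -2615660800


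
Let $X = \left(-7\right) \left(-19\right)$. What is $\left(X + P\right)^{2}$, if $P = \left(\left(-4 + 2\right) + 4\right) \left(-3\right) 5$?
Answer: $10609$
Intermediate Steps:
$X = 133$
$P = -30$ ($P = \left(-2 + 4\right) \left(-3\right) 5 = 2 \left(-3\right) 5 = \left(-6\right) 5 = -30$)
$\left(X + P\right)^{2} = \left(133 - 30\right)^{2} = 103^{2} = 10609$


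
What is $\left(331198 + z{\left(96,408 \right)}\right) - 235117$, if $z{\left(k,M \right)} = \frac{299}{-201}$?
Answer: $\frac{19311982}{201} \approx 96080.0$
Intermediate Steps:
$z{\left(k,M \right)} = - \frac{299}{201}$ ($z{\left(k,M \right)} = 299 \left(- \frac{1}{201}\right) = - \frac{299}{201}$)
$\left(331198 + z{\left(96,408 \right)}\right) - 235117 = \left(331198 - \frac{299}{201}\right) - 235117 = \frac{66570499}{201} - 235117 = \frac{19311982}{201}$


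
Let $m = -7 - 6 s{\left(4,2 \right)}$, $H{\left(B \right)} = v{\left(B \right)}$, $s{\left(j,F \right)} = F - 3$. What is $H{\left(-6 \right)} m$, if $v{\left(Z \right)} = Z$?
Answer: $6$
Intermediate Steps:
$s{\left(j,F \right)} = -3 + F$
$H{\left(B \right)} = B$
$m = -1$ ($m = -7 - 6 \left(-3 + 2\right) = -7 - -6 = -7 + 6 = -1$)
$H{\left(-6 \right)} m = \left(-6\right) \left(-1\right) = 6$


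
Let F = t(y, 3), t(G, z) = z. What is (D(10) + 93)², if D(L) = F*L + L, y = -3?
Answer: 17689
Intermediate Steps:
F = 3
D(L) = 4*L (D(L) = 3*L + L = 4*L)
(D(10) + 93)² = (4*10 + 93)² = (40 + 93)² = 133² = 17689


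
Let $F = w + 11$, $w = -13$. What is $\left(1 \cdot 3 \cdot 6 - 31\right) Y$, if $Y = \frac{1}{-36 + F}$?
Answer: $\frac{13}{38} \approx 0.34211$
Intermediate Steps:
$F = -2$ ($F = -13 + 11 = -2$)
$Y = - \frac{1}{38}$ ($Y = \frac{1}{-36 - 2} = \frac{1}{-38} = - \frac{1}{38} \approx -0.026316$)
$\left(1 \cdot 3 \cdot 6 - 31\right) Y = \left(1 \cdot 3 \cdot 6 - 31\right) \left(- \frac{1}{38}\right) = \left(3 \cdot 6 - 31\right) \left(- \frac{1}{38}\right) = \left(18 - 31\right) \left(- \frac{1}{38}\right) = \left(-13\right) \left(- \frac{1}{38}\right) = \frac{13}{38}$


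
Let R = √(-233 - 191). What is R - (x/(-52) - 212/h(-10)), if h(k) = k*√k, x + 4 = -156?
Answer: -40/13 + 2*I*√106 + 53*I*√10/25 ≈ -3.0769 + 27.295*I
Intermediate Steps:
x = -160 (x = -4 - 156 = -160)
h(k) = k^(3/2)
R = 2*I*√106 (R = √(-424) = 2*I*√106 ≈ 20.591*I)
R - (x/(-52) - 212/h(-10)) = 2*I*√106 - (-160/(-52) - 212*I*√10/100) = 2*I*√106 - (-160*(-1/52) - 212*I*√10/100) = 2*I*√106 - (40/13 - 53*I*√10/25) = 2*I*√106 + (-40/13 + 53*I*√10/25) = -40/13 + 2*I*√106 + 53*I*√10/25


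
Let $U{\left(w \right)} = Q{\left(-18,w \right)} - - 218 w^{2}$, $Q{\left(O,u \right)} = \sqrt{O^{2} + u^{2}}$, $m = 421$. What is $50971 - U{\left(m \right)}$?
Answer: $-38587567 - \sqrt{177565} \approx -3.8588 \cdot 10^{7}$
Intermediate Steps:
$U{\left(w \right)} = \sqrt{324 + w^{2}} + 218 w^{2}$ ($U{\left(w \right)} = \sqrt{\left(-18\right)^{2} + w^{2}} - - 218 w^{2} = \sqrt{324 + w^{2}} + 218 w^{2}$)
$50971 - U{\left(m \right)} = 50971 - \left(\sqrt{324 + 421^{2}} + 218 \cdot 421^{2}\right) = 50971 - \left(\sqrt{324 + 177241} + 218 \cdot 177241\right) = 50971 - \left(\sqrt{177565} + 38638538\right) = 50971 - \left(38638538 + \sqrt{177565}\right) = -38587567 - \sqrt{177565}$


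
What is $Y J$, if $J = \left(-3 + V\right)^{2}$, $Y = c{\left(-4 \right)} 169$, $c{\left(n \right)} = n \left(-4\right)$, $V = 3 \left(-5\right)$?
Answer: $876096$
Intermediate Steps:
$V = -15$
$c{\left(n \right)} = - 4 n$
$Y = 2704$ ($Y = \left(-4\right) \left(-4\right) 169 = 16 \cdot 169 = 2704$)
$J = 324$ ($J = \left(-3 - 15\right)^{2} = \left(-18\right)^{2} = 324$)
$Y J = 2704 \cdot 324 = 876096$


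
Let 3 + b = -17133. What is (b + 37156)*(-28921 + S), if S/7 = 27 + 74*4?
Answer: -533733200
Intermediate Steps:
b = -17136 (b = -3 - 17133 = -17136)
S = 2261 (S = 7*(27 + 74*4) = 7*(27 + 296) = 7*323 = 2261)
(b + 37156)*(-28921 + S) = (-17136 + 37156)*(-28921 + 2261) = 20020*(-26660) = -533733200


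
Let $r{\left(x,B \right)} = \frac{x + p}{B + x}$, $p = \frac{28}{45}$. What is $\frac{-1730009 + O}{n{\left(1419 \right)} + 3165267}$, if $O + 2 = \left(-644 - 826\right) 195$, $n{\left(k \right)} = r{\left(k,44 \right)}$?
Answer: $- \frac{132766876935}{208385416828} \approx -0.63712$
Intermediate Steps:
$p = \frac{28}{45}$ ($p = 28 \cdot \frac{1}{45} = \frac{28}{45} \approx 0.62222$)
$r{\left(x,B \right)} = \frac{\frac{28}{45} + x}{B + x}$ ($r{\left(x,B \right)} = \frac{x + \frac{28}{45}}{B + x} = \frac{\frac{28}{45} + x}{B + x}$)
$n{\left(k \right)} = \frac{\frac{28}{45} + k}{44 + k}$
$O = -286652$ ($O = -2 + \left(-644 - 826\right) 195 = -2 - 286650 = -286652$)
$\frac{-1730009 + O}{n{\left(1419 \right)} + 3165267} = \frac{-1730009 - 286652}{\frac{\frac{28}{45} + 1419}{44 + 1419} + 3165267} = - \frac{2016661}{\frac{1}{1463} \cdot \frac{63883}{45} + 3165267} = - \frac{2016661}{\frac{63883}{65835} + 3165267} = - \frac{2016661}{\frac{208385416828}{65835}} = \left(-2016661\right) \frac{65835}{208385416828} = - \frac{132766876935}{208385416828}$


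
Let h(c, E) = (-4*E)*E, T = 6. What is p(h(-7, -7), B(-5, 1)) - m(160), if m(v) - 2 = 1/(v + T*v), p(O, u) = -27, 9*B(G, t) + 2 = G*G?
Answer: -32481/1120 ≈ -29.001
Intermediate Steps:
B(G, t) = -2/9 + G**2/9 (B(G, t) = -2/9 + (G*G)/9 = -2/9 + G**2/9)
h(c, E) = -4*E**2
m(v) = 2 + 1/(7*v) (m(v) = 2 + 1/(v + 6*v) = 2 + 1/(7*v))
p(h(-7, -7), B(-5, 1)) - m(160) = -27 - (2 + (1/7)/160) = -27 - (2 + (1/7)*(1/160)) = -27 - (2 + 1/1120) = -27 - 1*2241/1120 = -27 - 2241/1120 = -32481/1120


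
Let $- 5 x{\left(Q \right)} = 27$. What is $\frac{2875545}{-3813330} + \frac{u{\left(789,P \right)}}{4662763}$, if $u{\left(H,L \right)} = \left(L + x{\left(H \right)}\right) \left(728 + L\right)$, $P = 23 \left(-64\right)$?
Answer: $- \frac{3072142468929}{5926884676930} \approx -0.51834$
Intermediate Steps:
$P = -1472$
$x{\left(Q \right)} = - \frac{27}{5}$ ($x{\left(Q \right)} = \left(- \frac{1}{5}\right) 27 = - \frac{27}{5}$)
$u{\left(H,L \right)} = \left(728 + L\right) \left(- \frac{27}{5} + L\right)$ ($u{\left(H,L \right)} = \left(L - \frac{27}{5}\right) \left(728 + L\right) = \left(- \frac{27}{5} + L\right) \left(728 + L\right) = \left(728 + L\right) \left(- \frac{27}{5} + L\right)$)
$\frac{2875545}{-3813330} + \frac{u{\left(789,P \right)}}{4662763} = \frac{2875545}{-3813330} + \frac{- \frac{19656}{5} + \left(-1472\right)^{2} + \frac{3613}{5} \left(-1472\right)}{4662763} = 2875545 \left(- \frac{1}{3813330}\right) + \left(- \frac{19656}{5} + 2166784 - \frac{5318336}{5}\right) \frac{1}{4662763} = - \frac{191703}{254222} + \frac{5495928}{5} \cdot \frac{1}{4662763} = - \frac{191703}{254222} + \frac{5495928}{23313815} = - \frac{3072142468929}{5926884676930}$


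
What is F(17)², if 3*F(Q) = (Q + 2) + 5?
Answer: 64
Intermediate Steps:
F(Q) = 7/3 + Q/3 (F(Q) = ((Q + 2) + 5)/3 = ((2 + Q) + 5)/3 = (7 + Q)/3 = 7/3 + Q/3)
F(17)² = (7/3 + (⅓)*17)² = (7/3 + 17/3)² = 8² = 64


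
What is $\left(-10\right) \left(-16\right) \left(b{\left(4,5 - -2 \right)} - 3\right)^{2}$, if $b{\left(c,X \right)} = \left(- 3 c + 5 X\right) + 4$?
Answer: $92160$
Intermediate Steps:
$b{\left(c,X \right)} = 4 - 3 c + 5 X$
$\left(-10\right) \left(-16\right) \left(b{\left(4,5 - -2 \right)} - 3\right)^{2} = \left(-10\right) \left(-16\right) \left(\left(4 - 12 + 5 \left(5 - -2\right)\right) - 3\right)^{2} = 160 \left(\left(4 - 12 + 5 \left(5 + 2\right)\right) - 3\right)^{2} = 160 \left(\left(4 - 12 + 5 \cdot 7\right) - 3\right)^{2} = 160 \left(\left(4 - 12 + 35\right) - 3\right)^{2} = 160 \left(27 - 3\right)^{2} = 160 \cdot 24^{2} = 160 \cdot 576 = 92160$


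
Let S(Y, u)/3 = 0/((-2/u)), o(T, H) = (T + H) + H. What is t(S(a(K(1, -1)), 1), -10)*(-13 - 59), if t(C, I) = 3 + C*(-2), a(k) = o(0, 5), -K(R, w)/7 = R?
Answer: -216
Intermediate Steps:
K(R, w) = -7*R
o(T, H) = T + 2*H (o(T, H) = (H + T) + H = T + 2*H)
a(k) = 10 (a(k) = 0 + 2*5 = 0 + 10 = 10)
S(Y, u) = 0 (S(Y, u) = 3*(0/((-2/u))) = 3*(0*(-u/2)) = 3*0 = 0)
t(C, I) = 3 - 2*C
t(S(a(K(1, -1)), 1), -10)*(-13 - 59) = (3 - 2*0)*(-13 - 59) = (3 + 0)*(-72) = 3*(-72) = -216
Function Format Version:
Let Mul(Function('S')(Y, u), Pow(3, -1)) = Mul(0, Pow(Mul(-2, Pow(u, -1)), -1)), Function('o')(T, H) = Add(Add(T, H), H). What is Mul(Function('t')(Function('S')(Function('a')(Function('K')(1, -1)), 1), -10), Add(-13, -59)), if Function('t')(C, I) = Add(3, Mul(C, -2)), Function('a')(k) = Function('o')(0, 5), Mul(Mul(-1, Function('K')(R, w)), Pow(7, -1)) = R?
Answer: -216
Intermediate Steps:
Function('K')(R, w) = Mul(-7, R)
Function('o')(T, H) = Add(T, Mul(2, H)) (Function('o')(T, H) = Add(Add(H, T), H) = Add(T, Mul(2, H)))
Function('a')(k) = 10 (Function('a')(k) = Add(0, Mul(2, 5)) = Add(0, 10) = 10)
Function('S')(Y, u) = 0 (Function('S')(Y, u) = Mul(3, Mul(0, Pow(Mul(-2, Pow(u, -1)), -1))) = Mul(3, Mul(0, Mul(Rational(-1, 2), u))) = Mul(3, 0) = 0)
Function('t')(C, I) = Add(3, Mul(-2, C))
Mul(Function('t')(Function('S')(Function('a')(Function('K')(1, -1)), 1), -10), Add(-13, -59)) = Mul(Add(3, Mul(-2, 0)), Add(-13, -59)) = Mul(Add(3, 0), -72) = Mul(3, -72) = -216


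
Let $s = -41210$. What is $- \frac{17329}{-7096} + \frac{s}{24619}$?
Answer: $\frac{134196491}{174696424} \approx 0.76817$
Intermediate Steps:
$- \frac{17329}{-7096} + \frac{s}{24619} = - \frac{17329}{-7096} - \frac{41210}{24619} = \left(-17329\right) \left(- \frac{1}{7096}\right) - \frac{41210}{24619} = \frac{17329}{7096} - \frac{41210}{24619} = \frac{134196491}{174696424}$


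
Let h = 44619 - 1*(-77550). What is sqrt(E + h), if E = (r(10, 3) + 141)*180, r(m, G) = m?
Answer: sqrt(149349) ≈ 386.46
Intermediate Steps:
h = 122169 (h = 44619 + 77550 = 122169)
E = 27180 (E = (10 + 141)*180 = 151*180 = 27180)
sqrt(E + h) = sqrt(27180 + 122169) = sqrt(149349)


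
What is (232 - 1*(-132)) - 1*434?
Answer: -70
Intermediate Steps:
(232 - 1*(-132)) - 1*434 = (232 + 132) - 434 = 364 - 434 = -70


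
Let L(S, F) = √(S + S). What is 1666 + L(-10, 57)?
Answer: 1666 + 2*I*√5 ≈ 1666.0 + 4.4721*I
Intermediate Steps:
L(S, F) = √2*√S (L(S, F) = √(2*S) = √2*√S)
1666 + L(-10, 57) = 1666 + √2*√(-10) = 1666 + √2*(I*√10) = 1666 + 2*I*√5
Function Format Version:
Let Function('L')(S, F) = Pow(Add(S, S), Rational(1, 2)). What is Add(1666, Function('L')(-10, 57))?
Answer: Add(1666, Mul(2, I, Pow(5, Rational(1, 2)))) ≈ Add(1666.0, Mul(4.4721, I))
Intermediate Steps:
Function('L')(S, F) = Mul(Pow(2, Rational(1, 2)), Pow(S, Rational(1, 2))) (Function('L')(S, F) = Pow(Mul(2, S), Rational(1, 2)) = Mul(Pow(2, Rational(1, 2)), Pow(S, Rational(1, 2))))
Add(1666, Function('L')(-10, 57)) = Add(1666, Mul(Pow(2, Rational(1, 2)), Pow(-10, Rational(1, 2)))) = Add(1666, Mul(Pow(2, Rational(1, 2)), Mul(I, Pow(10, Rational(1, 2))))) = Add(1666, Mul(2, I, Pow(5, Rational(1, 2))))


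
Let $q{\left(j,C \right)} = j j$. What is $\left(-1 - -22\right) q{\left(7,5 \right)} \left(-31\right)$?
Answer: $-31899$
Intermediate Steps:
$q{\left(j,C \right)} = j^{2}$
$\left(-1 - -22\right) q{\left(7,5 \right)} \left(-31\right) = \left(-1 - -22\right) 7^{2} \left(-31\right) = \left(-1 + 22\right) 49 \left(-31\right) = 21 \cdot 49 \left(-31\right) = 1029 \left(-31\right) = -31899$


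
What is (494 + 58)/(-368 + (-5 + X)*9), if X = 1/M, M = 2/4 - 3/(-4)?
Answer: -2760/2029 ≈ -1.3603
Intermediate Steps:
M = 5/4 (M = 2*(¼) - 3*(-¼) = ½ + ¾ = 5/4 ≈ 1.2500)
X = ⅘ (X = 1/(5/4) = ⅘ ≈ 0.80000)
(494 + 58)/(-368 + (-5 + X)*9) = (494 + 58)/(-368 + (-5 + ⅘)*9) = 552/(-368 - 21/5*9) = 552/(-368 - 189/5) = 552/(-2029/5) = 552*(-5/2029) = -2760/2029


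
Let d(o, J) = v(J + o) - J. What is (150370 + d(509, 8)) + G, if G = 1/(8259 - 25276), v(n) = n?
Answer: 2567507942/17017 ≈ 1.5088e+5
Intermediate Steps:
d(o, J) = o (d(o, J) = (J + o) - J = o)
G = -1/17017 (G = 1/(-17017) = -1/17017 ≈ -5.8765e-5)
(150370 + d(509, 8)) + G = (150370 + 509) - 1/17017 = 150879 - 1/17017 = 2567507942/17017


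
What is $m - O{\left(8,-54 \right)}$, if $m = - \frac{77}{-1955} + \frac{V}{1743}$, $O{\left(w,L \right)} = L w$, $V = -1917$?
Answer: $\frac{489484852}{1135855} \approx 430.94$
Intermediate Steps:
$m = - \frac{1204508}{1135855}$ ($m = - \frac{77}{-1955} - \frac{1917}{1743} = \left(-77\right) \left(- \frac{1}{1955}\right) - \frac{639}{581} = \frac{77}{1955} - \frac{639}{581} = - \frac{1204508}{1135855} \approx -1.0604$)
$m - O{\left(8,-54 \right)} = - \frac{1204508}{1135855} - \left(-54\right) 8 = - \frac{1204508}{1135855} - -432 = - \frac{1204508}{1135855} + 432 = \frac{489484852}{1135855}$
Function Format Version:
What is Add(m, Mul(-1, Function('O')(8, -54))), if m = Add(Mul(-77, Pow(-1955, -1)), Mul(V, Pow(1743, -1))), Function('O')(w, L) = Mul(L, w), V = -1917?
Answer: Rational(489484852, 1135855) ≈ 430.94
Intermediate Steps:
m = Rational(-1204508, 1135855) (m = Add(Mul(-77, Pow(-1955, -1)), Mul(-1917, Pow(1743, -1))) = Add(Mul(-77, Rational(-1, 1955)), Mul(-1917, Rational(1, 1743))) = Add(Rational(77, 1955), Rational(-639, 581)) = Rational(-1204508, 1135855) ≈ -1.0604)
Add(m, Mul(-1, Function('O')(8, -54))) = Add(Rational(-1204508, 1135855), Mul(-1, Mul(-54, 8))) = Add(Rational(-1204508, 1135855), Mul(-1, -432)) = Add(Rational(-1204508, 1135855), 432) = Rational(489484852, 1135855)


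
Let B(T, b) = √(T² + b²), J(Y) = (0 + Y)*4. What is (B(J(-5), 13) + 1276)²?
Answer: (1276 + √569)² ≈ 1.6896e+6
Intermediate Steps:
J(Y) = 4*Y (J(Y) = Y*4 = 4*Y)
(B(J(-5), 13) + 1276)² = (√((4*(-5))² + 13²) + 1276)² = (√((-20)² + 169) + 1276)² = (√(400 + 169) + 1276)² = (√569 + 1276)² = (1276 + √569)²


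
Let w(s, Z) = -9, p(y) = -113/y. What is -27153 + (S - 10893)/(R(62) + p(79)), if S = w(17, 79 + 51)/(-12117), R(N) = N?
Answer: -176083775397/6442205 ≈ -27333.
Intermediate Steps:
S = 3/4039 (S = -9/(-12117) = -9*(-1/12117) = 3/4039 ≈ 0.00074276)
-27153 + (S - 10893)/(R(62) + p(79)) = -27153 + (3/4039 - 10893)/(62 - 113/79) = -27153 - 43996824/(4039*(62 - 113*1/79)) = -27153 - 43996824/(4039*(62 - 113/79)) = -27153 - 43996824/(4039*4785/79) = -27153 - 43996824/4039*79/4785 = -27153 - 1158583032/6442205 = -176083775397/6442205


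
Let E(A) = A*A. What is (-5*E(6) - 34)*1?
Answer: -214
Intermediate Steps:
E(A) = A**2
(-5*E(6) - 34)*1 = (-5*6**2 - 34)*1 = (-5*36 - 34)*1 = (-180 - 34)*1 = -214*1 = -214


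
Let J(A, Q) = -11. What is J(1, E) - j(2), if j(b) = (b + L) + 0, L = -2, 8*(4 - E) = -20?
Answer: -11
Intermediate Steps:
E = 13/2 (E = 4 - ⅛*(-20) = 4 + 5/2 = 13/2 ≈ 6.5000)
j(b) = -2 + b (j(b) = (b - 2) + 0 = (-2 + b) + 0 = -2 + b)
J(1, E) - j(2) = -11 - (-2 + 2) = -11 - 1*0 = -11 + 0 = -11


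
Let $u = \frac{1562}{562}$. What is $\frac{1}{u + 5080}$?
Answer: $\frac{281}{1428261} \approx 0.00019674$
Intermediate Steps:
$u = \frac{781}{281}$ ($u = 1562 \cdot \frac{1}{562} = \frac{781}{281} \approx 2.7794$)
$\frac{1}{u + 5080} = \frac{1}{\frac{781}{281} + 5080} = \frac{1}{\frac{1428261}{281}} = \frac{281}{1428261}$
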